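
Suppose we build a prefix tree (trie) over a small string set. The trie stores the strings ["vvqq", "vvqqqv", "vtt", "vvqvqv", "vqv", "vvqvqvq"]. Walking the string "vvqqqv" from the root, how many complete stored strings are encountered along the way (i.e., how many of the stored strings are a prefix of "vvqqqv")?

Traverse "vvqqqv" character by character; count nodes along the way that are marked as word ends.
Prefixes of the query that are stored words: "vvqq", "vvqqqv"
Count: 2

2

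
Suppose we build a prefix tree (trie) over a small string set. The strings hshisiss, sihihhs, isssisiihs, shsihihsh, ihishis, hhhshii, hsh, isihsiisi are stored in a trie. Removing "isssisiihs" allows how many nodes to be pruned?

After clearing the end-marker at "isssisiihs", prune upward until reaching a node still needed by another word.
The suffix "ssisiihs" (8 nodes) is used only by "isssisiihs"; the node for "is" still has the child "i", so pruning stops there.
Nodes removed: 8

8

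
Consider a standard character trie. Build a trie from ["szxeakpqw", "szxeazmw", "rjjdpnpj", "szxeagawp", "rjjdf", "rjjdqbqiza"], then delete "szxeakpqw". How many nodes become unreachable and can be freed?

Walk "szxeakpqw" from the leaf back toward the root, removing each node that no remaining word uses.
The suffix "kpqw" (4 nodes) is used only by "szxeakpqw"; the node for "szxea" still has the child "z", so pruning stops there.
Nodes removed: 4

4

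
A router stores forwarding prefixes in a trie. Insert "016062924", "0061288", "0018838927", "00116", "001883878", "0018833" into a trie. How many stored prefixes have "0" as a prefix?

Walk to "0"; the words in its subtree are exactly those with that prefix.
Matches: "00116", "0018833", "001883878", "0018838927", "0061288", "016062924"
Count: 6

6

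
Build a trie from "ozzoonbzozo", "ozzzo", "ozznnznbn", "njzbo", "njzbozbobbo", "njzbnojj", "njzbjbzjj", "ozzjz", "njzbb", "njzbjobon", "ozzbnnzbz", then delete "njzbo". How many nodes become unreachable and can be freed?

Walk "njzbo" from the leaf back toward the root, removing each node that no remaining word uses.
Every node on "njzbo" is still needed (e.g. by "njzbozbobbo"), so nothing is freed.
Nodes removed: 0

0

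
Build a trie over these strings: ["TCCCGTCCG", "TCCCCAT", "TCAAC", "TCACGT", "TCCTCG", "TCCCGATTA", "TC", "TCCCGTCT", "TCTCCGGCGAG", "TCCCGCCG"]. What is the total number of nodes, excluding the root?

38

Count nodes per top-level branch (shared prefixes stored once):
  'T'-branch (TC, TCAAC, TCACGT, TCCCCAT, TCCCGATTA, TCCCGCCG, TCCCGTCCG, TCCCGTCT, TCCTCG, TCTCCGGCGAG): 38 nodes
Sum: 38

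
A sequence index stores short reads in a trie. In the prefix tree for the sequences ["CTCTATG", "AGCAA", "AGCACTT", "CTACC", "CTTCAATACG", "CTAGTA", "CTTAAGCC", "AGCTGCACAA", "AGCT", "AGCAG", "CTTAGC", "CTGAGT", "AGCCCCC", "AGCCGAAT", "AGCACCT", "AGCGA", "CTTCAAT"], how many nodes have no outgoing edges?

15

A leaf is a node with no children — equivalently, the end of a word that is not a proper prefix of any other stored word.
Those words: "AGCAA", "AGCACCT", "AGCACTT", "AGCAG", "AGCCCCC", "AGCCGAAT", "AGCGA", "AGCTGCACAA", "CTACC", "CTAGTA", "CTCTATG", "CTGAGT", "CTTAAGCC", "CTTAGC", "CTTCAATACG"
Leaf count: 15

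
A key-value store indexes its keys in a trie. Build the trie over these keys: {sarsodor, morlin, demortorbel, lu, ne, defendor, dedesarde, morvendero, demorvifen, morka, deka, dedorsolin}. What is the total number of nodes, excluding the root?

65

Trace insertions, counting only characters that open a new branch:
  "sarsodor" → 8 new (s, a, r, s, o, d, o, r)
  "morlin" → 6 new (m, o, r, l, i, n)
  "demortorbel" → 11 new (d, e, m, o, r, t, o, r, b, e, l)
  "lu" → 2 new (l, u)
  "ne" → 2 new (n, e)
  "defendor" → prefix "de" already present; 6 new (f, e, n, d, o, r)
  "dedesarde" → prefix "de" already present; 7 new (d, e, s, a, r, d, e)
  "morvendero" → prefix "mor" already present; 7 new (v, e, n, d, e, r, o)
  "demorvifen" → prefix "demor" already present; 5 new (v, i, f, e, n)
  "morka" → prefix "mor" already present; 2 new (k, a)
  "deka" → prefix "de" already present; 2 new (k, a)
  "dedorsolin" → prefix "ded" already present; 7 new (o, r, s, o, l, i, n)
Total nodes = 8 + 6 + 11 + 2 + 2 + 6 + 7 + 7 + 5 + 2 + 2 + 7 = 65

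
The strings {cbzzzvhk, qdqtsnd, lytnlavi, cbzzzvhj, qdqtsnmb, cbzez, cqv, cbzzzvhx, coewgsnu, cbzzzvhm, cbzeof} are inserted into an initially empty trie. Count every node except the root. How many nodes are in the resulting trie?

41

For each word, the new-node count is its length minus the longest prefix already in the trie:
  "cbzzzvhk" → 8 new (c, b, z, z, z, v, h, k)
  "qdqtsnd" → 7 new (q, d, q, t, s, n, d)
  "lytnlavi" → 8 new (l, y, t, n, l, a, v, i)
  "cbzzzvhj" → prefix "cbzzzvh" already present; 1 new (j)
  "qdqtsnmb" → prefix "qdqtsn" already present; 2 new (m, b)
  "cbzez" → prefix "cbz" already present; 2 new (e, z)
  "cqv" → prefix "c" already present; 2 new (q, v)
  "cbzzzvhx" → prefix "cbzzzvh" already present; 1 new (x)
  "coewgsnu" → prefix "c" already present; 7 new (o, e, w, g, s, n, u)
  "cbzzzvhm" → prefix "cbzzzvh" already present; 1 new (m)
  "cbzeof" → prefix "cbze" already present; 2 new (o, f)
Total nodes = 8 + 7 + 8 + 1 + 2 + 2 + 2 + 1 + 7 + 1 + 2 = 41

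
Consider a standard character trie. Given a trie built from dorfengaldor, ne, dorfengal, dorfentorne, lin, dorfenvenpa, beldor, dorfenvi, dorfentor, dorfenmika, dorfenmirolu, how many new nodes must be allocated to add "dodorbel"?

Walking "dodorbel" from the root, the first 2 characters ("do") follow existing edges; "d" is the first miss.
Each of the 6 remaining characters creates one node.

6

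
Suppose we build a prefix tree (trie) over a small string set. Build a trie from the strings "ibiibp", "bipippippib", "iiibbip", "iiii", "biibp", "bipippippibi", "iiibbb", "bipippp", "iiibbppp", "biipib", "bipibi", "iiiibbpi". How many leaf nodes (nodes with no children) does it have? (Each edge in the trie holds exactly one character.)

10

A leaf is a node with no children — equivalently, the end of a word that is not a proper prefix of any other stored word.
Those words: "biibp", "biipib", "bipibi", "bipippippibi", "bipippp", "ibiibp", "iiibbb", "iiibbip", "iiibbppp", "iiiibbpi"
Leaf count: 10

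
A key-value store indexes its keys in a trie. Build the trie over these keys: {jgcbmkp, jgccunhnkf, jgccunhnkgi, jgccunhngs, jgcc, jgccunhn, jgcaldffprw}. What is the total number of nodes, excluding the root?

26

Trie structure (* marks end of a word):
(root)
└─ j
   └─ g
      └─ c
         ├─ a
         │  └─ l
         │     └─ d
         │        └─ f
         │           └─ f
         │              └─ p
         │                 └─ r
         │                    └─ w *
         ├─ b
         │  └─ m
         │     └─ k
         │        └─ p *
         └─ c *
            └─ u
               └─ n
                  └─ h
                     └─ n *
                        ├─ g
                        │  └─ s *
                        └─ k
                           ├─ f *
                           └─ g
                              └─ i *
Counting every labelled node above: 26.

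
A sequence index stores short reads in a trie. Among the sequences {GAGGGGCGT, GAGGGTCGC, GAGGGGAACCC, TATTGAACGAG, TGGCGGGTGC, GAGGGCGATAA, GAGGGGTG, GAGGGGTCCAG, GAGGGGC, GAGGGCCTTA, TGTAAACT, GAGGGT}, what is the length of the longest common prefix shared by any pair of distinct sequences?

Look for the deepest trie node that still has at least two words in its subtree.
e.g. "GAGGGGC" and "GAGGGGCGT" share the prefix "GAGGGGC" of length 7; no pair shares a longer one.
Longest shared-prefix length: 7

7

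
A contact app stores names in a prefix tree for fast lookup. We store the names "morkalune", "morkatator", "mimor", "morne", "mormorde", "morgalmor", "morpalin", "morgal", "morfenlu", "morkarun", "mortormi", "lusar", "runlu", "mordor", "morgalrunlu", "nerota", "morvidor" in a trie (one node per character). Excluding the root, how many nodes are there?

For each word, the new-node count is its length minus the longest prefix already in the trie:
  "morkalune" → 9 new (m, o, r, k, a, l, u, n, e)
  "morkatator" → prefix "morka" already present; 5 new (t, a, t, o, r)
  "mimor" → prefix "m" already present; 4 new (i, m, o, r)
  "morne" → prefix "mor" already present; 2 new (n, e)
  "mormorde" → prefix "mor" already present; 5 new (m, o, r, d, e)
  "morgalmor" → prefix "mor" already present; 6 new (g, a, l, m, o, r)
  "morpalin" → prefix "mor" already present; 5 new (p, a, l, i, n)
  "morgal" → prefix "morgal" already present; 0 new (none)
  "morfenlu" → prefix "mor" already present; 5 new (f, e, n, l, u)
  "morkarun" → prefix "morka" already present; 3 new (r, u, n)
  "mortormi" → prefix "mor" already present; 5 new (t, o, r, m, i)
  "lusar" → 5 new (l, u, s, a, r)
  "runlu" → 5 new (r, u, n, l, u)
  "mordor" → prefix "mor" already present; 3 new (d, o, r)
  "morgalrunlu" → prefix "morgal" already present; 5 new (r, u, n, l, u)
  "nerota" → 6 new (n, e, r, o, t, a)
  "morvidor" → prefix "mor" already present; 5 new (v, i, d, o, r)
Total nodes = 9 + 5 + 4 + 2 + 5 + 6 + 5 + 0 + 5 + 3 + 5 + 5 + 5 + 3 + 5 + 6 + 5 = 78

78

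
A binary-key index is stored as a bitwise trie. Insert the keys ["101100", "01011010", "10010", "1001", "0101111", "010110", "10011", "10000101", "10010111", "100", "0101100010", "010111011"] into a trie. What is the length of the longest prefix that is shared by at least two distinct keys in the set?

6

Equivalently: take the maximum, over all pairs, of their longest common prefix length.
"010110" and "0101100010" agree on "010110" (6 characters) before diverging; nothing deeper is shared.
Longest shared-prefix length: 6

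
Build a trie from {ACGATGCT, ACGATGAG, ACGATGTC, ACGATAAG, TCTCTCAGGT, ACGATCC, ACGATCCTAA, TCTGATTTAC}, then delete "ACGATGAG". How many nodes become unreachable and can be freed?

A node on "ACGATGAG"'s path can go only if nothing else ends at it or branches off below it.
The suffix "AG" (2 nodes) is used only by "ACGATGAG"; the node for "ACGATG" still has the child "C", so pruning stops there.
Nodes removed: 2

2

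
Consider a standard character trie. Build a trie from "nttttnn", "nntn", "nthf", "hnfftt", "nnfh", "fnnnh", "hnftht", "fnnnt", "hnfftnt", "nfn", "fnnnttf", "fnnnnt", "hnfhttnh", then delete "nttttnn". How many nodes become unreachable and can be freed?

5

After clearing the end-marker at "nttttnn", prune upward until reaching a node still needed by another word.
The suffix "tttnn" (5 nodes) is used only by "nttttnn"; the node for "nt" still has the child "h", so pruning stops there.
Nodes removed: 5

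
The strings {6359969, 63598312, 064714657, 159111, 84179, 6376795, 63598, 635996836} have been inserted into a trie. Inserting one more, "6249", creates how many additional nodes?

3

The longest prefix of "6249" already in the trie is "6" (length 1).
New nodes needed: |"6249"| − 1 = 4 − 1 = 3.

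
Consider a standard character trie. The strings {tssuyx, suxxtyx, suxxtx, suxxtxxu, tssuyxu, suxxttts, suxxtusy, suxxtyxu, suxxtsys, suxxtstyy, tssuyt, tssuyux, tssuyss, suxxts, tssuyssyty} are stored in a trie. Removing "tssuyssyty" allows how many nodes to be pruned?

Walk "tssuyssyty" from the leaf back toward the root, removing each node that no remaining word uses.
The suffix "yty" (3 nodes) is used only by "tssuyssyty"; "tssuyss" is itself a stored word, so pruning stops there.
Nodes removed: 3

3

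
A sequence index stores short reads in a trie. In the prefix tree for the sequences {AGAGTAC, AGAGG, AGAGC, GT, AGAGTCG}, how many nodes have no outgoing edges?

A leaf is a node with no children — equivalently, the end of a word that is not a proper prefix of any other stored word.
Those words: "AGAGC", "AGAGG", "AGAGTAC", "AGAGTCG", "GT"
Leaf count: 5

5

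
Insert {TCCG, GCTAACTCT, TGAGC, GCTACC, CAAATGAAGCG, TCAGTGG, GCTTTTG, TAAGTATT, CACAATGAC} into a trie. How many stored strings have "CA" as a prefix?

Filter for entries beginning with "CA":
Words under "CA": CAAATGAAGCG, CACAATGAC
Count: 2

2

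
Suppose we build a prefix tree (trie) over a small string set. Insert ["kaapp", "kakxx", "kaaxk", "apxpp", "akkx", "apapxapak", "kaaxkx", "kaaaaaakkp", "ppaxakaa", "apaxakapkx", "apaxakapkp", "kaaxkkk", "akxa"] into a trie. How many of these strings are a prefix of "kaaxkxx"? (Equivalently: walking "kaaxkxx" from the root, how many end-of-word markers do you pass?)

2

Walk "kaaxkxx" from the root; an end-of-word marker is hit whenever a stored word is a prefix of "kaaxkxx".
Prefixes of the query that are stored words: "kaaxk", "kaaxkx"
Count: 2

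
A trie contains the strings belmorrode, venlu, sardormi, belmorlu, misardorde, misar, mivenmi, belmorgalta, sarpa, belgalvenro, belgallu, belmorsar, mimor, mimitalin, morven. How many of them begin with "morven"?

Walk to "morven"; the words in its subtree are exactly those with that prefix.
Words under "morven": morven
Count: 1

1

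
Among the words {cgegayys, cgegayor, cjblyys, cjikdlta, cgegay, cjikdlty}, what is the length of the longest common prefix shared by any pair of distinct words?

The deepest shared node is where two words last agree before diverging.
"cjikdlta" and "cjikdlty" agree on "cjikdlt" (7 characters) before diverging; nothing deeper is shared.
Longest shared-prefix length: 7

7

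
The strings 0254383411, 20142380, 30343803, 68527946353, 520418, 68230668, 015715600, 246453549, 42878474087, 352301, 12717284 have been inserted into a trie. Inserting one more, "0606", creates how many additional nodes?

3

"0" is already a path in the trie; the remaining "606" must be added.
New nodes needed: |"0606"| − 1 = 4 − 1 = 3.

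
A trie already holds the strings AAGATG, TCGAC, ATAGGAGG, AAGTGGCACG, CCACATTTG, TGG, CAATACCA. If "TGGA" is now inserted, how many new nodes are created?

"TGG" is already a path in the trie; the remaining "A" must be added.
So 4 − 3 = 1 new nodes.

1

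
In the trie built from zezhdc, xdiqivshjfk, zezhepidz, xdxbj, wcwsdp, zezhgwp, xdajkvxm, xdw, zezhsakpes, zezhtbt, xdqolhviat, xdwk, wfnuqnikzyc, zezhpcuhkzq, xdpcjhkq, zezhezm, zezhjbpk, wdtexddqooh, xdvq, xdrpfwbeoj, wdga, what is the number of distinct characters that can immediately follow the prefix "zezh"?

7

Follow the path "zezh" to its node, then look at its outgoing edges.
Characters that immediately follow "zezh" among the stored strings: {d, e, g, j, p, s, t}.
That node has 7 child edges.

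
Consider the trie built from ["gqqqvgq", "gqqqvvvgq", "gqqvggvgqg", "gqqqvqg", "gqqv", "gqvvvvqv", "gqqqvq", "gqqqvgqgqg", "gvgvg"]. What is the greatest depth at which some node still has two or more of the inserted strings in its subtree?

Look for the deepest trie node that still has at least two words in its subtree.
e.g. "gqqqvgq" and "gqqqvgqgqg" share the prefix "gqqqvgq" of length 7; no pair shares a longer one.
Longest shared-prefix length: 7

7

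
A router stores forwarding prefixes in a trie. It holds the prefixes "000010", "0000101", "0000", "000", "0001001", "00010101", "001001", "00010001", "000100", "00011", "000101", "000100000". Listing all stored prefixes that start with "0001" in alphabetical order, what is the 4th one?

0001001

Words with prefix "0001", in lexicographic order: "000100", "000100000", "00010001", "0001001", "000101", "00010101", "00011"
The 4th is 0001001.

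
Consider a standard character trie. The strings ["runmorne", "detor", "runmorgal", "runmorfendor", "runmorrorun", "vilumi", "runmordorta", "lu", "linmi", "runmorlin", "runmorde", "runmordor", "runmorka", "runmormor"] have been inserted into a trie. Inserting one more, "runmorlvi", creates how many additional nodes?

2

Walking "runmorlvi" from the root, the first 7 characters ("runmorl") follow existing edges; "v" is the first miss.
New nodes needed: |"runmorlvi"| − 7 = 9 − 7 = 2.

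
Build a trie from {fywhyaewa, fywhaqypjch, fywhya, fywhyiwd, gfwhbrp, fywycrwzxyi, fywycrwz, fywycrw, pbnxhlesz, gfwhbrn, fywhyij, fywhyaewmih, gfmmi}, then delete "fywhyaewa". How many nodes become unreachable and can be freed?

1

Walk "fywhyaewa" from the leaf back toward the root, removing each node that no remaining word uses.
The suffix "a" (1 node) is used only by "fywhyaewa"; the node for "fywhyaew" still has the child "m", so pruning stops there.
Nodes removed: 1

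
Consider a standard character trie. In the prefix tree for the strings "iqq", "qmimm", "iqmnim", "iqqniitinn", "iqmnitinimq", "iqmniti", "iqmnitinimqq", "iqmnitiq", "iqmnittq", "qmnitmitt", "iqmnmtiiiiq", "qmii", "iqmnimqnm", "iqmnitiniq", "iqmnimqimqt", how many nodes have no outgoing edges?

11

A leaf is a node with no children — equivalently, the end of a word that is not a proper prefix of any other stored word.
Those words: "iqmnimqimqt", "iqmnimqnm", "iqmnitinimqq", "iqmnitiniq", "iqmnitiq", "iqmnittq", "iqmnmtiiiiq", "iqqniitinn", "qmii", "qmimm", "qmnitmitt"
Leaf count: 11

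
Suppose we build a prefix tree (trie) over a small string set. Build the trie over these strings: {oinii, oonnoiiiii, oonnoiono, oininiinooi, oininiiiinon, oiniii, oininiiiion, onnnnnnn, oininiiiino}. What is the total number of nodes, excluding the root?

39

Insert word by word; a character creates a node only if that edge doesn't already exist:
  "oinii" → 5 new (o, i, n, i, i)
  "oonnoiiiii" → prefix "o" already present; 9 new (o, n, n, o, i, i, i, i, i)
  "oonnoiono" → prefix "oonnoi" already present; 3 new (o, n, o)
  "oininiinooi" → prefix "oini" already present; 7 new (n, i, i, n, o, o, i)
  "oininiiiinon" → prefix "oininii" already present; 5 new (i, i, n, o, n)
  "oiniii" → prefix "oinii" already present; 1 new (i)
  "oininiiiion" → prefix "oininiiii" already present; 2 new (o, n)
  "onnnnnnn" → prefix "o" already present; 7 new (n, n, n, n, n, n, n)
  "oininiiiino" → prefix "oininiiiino" already present; 0 new (none)
Total nodes = 5 + 9 + 3 + 7 + 5 + 1 + 2 + 7 + 0 = 39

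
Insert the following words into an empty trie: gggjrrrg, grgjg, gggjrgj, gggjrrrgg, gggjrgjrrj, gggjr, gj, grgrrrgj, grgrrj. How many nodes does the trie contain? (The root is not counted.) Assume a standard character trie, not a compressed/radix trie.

Trace insertions, counting only characters that open a new branch:
  "gggjrrrg" → 8 new (g, g, g, j, r, r, r, g)
  "grgjg" → prefix "g" already present; 4 new (r, g, j, g)
  "gggjrgj" → prefix "gggjr" already present; 2 new (g, j)
  "gggjrrrgg" → prefix "gggjrrrg" already present; 1 new (g)
  "gggjrgjrrj" → prefix "gggjrgj" already present; 3 new (r, r, j)
  "gggjr" → prefix "gggjr" already present; 0 new (none)
  "gj" → prefix "g" already present; 1 new (j)
  "grgrrrgj" → prefix "grg" already present; 5 new (r, r, r, g, j)
  "grgrrj" → prefix "grgrr" already present; 1 new (j)
Total nodes = 8 + 4 + 2 + 1 + 3 + 0 + 1 + 5 + 1 = 25

25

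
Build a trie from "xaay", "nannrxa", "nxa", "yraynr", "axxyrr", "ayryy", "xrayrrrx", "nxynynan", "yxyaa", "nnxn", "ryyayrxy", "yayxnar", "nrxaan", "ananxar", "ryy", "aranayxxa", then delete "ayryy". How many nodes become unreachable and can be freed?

4

A node on "ayryy"'s path can go only if nothing else ends at it or branches off below it.
The suffix "yryy" (4 nodes) is used only by "ayryy"; the node for "a" still has the child "x", so pruning stops there.
Nodes removed: 4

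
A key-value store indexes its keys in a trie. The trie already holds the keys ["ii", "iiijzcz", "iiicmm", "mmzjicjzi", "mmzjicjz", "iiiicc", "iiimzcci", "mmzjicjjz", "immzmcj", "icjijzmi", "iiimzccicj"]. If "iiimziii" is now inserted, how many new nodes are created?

3

The longest prefix of "iiimziii" already in the trie is "iiimz" (length 5).
So 8 − 5 = 3 new nodes.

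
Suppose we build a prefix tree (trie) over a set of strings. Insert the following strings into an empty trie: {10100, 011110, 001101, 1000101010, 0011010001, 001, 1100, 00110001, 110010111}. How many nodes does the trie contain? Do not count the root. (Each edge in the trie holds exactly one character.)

39

Trie structure (* marks end of a word):
(root)
├─ 0
│  ├─ 0
│  │  └─ 1 *
│  │     └─ 1
│  │        └─ 0
│  │           ├─ 0
│  │           │  └─ 0
│  │           │     └─ 1 *
│  │           └─ 1 *
│  │              └─ 0
│  │                 └─ 0
│  │                    └─ 0
│  │                       └─ 1 *
│  └─ 1
│     └─ 1
│        └─ 1
│           └─ 1
│              └─ 0 *
└─ 1
   ├─ 0
   │  ├─ 0
   │  │  └─ 0
   │  │     └─ 1
   │  │        └─ 0
   │  │           └─ 1
   │  │              └─ 0
   │  │                 └─ 1
   │  │                    └─ 0 *
   │  └─ 1
   │     └─ 0
   │        └─ 0 *
   └─ 1
      └─ 0
         └─ 0 *
            └─ 1
               └─ 0
                  └─ 1
                     └─ 1
                        └─ 1 *
Counting every labelled node above: 39.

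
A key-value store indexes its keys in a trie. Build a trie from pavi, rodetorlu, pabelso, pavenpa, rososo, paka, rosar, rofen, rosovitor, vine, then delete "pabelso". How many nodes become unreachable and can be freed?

A node on "pabelso"'s path can go only if nothing else ends at it or branches off below it.
The suffix "belso" (5 nodes) is used only by "pabelso"; the node for "pa" still has the child "v", so pruning stops there.
Nodes removed: 5

5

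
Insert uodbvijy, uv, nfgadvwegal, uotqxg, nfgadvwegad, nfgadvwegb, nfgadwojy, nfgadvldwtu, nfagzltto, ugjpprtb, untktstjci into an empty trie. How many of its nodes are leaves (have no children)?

11

A leaf is a node with no children — equivalently, the end of a word that is not a proper prefix of any other stored word.
Those words: "nfagzltto", "nfgadvldwtu", "nfgadvwegad", "nfgadvwegal", "nfgadvwegb", "nfgadwojy", "ugjpprtb", "untktstjci", "uodbvijy", "uotqxg", "uv"
Leaf count: 11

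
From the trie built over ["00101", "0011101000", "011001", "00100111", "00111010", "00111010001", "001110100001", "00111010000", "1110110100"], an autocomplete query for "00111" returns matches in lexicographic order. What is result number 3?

00111010000

DFS of the "00111" subtree visits, in order: "00111010", "0011101000", "00111010000", "001110100001", "00111010001"
The 3rd is 00111010000.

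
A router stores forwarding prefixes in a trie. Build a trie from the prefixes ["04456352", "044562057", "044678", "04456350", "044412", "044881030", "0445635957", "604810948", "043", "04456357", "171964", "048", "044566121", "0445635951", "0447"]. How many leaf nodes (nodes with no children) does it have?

15

A leaf is a node with no children — equivalently, the end of a word that is not a proper prefix of any other stored word.
Those words: "043", "044412", "044562057", "04456350", "04456352", "04456357", "0445635951", "0445635957", "044566121", "044678", "0447", "044881030", "048", "171964", "604810948"
Leaf count: 15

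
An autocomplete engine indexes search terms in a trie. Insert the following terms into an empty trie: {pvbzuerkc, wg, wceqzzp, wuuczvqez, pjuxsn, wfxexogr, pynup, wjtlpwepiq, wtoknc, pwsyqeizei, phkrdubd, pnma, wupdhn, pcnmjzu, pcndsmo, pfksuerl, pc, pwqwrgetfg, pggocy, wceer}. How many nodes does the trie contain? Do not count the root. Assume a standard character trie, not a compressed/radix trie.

110

Count nodes per top-level branch (shared prefixes stored once):
  'p'-branch (pc, pcndsmo, pcnmjzu, pfksuerl, pggocy, phkrdubd, pjuxsn, pnma, pvbzuerkc, pwqwrgetfg, pwsyqeizei, pynup): 67 nodes
  'w'-branch (wceer, wceqzzp, wfxexogr, wg, wjtlpwepiq, wtoknc, wupdhn, wuuczvqez): 43 nodes
Sum: 110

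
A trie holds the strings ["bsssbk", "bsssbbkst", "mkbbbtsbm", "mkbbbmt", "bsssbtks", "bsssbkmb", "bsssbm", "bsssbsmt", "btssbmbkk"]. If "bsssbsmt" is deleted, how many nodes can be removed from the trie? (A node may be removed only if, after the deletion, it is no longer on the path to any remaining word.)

3

A node on "bsssbsmt"'s path can go only if nothing else ends at it or branches off below it.
The suffix "smt" (3 nodes) is used only by "bsssbsmt"; the node for "bsssb" still has the child "k", so pruning stops there.
Nodes removed: 3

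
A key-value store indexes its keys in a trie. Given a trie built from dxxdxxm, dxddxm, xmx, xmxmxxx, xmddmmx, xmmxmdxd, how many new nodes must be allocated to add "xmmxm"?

"xmmxm" is already a full path in the trie; only an end-marker is added.
No new nodes are needed: 0.

0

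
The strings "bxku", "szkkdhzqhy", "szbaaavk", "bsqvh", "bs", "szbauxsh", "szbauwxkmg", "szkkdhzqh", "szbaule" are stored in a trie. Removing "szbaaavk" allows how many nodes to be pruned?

Walk "szbaaavk" from the leaf back toward the root, removing each node that no remaining word uses.
The suffix "aavk" (4 nodes) is used only by "szbaaavk"; the node for "szba" still has the child "u", so pruning stops there.
Nodes removed: 4

4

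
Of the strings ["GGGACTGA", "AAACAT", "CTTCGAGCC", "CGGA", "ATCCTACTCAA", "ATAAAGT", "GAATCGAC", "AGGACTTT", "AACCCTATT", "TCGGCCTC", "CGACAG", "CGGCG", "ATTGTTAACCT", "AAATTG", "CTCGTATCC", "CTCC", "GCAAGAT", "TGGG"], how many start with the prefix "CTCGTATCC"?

1

Traverse to the node for "CTCGTATCC", then collect every word in that subtree.
Matches: "CTCGTATCC"
Count: 1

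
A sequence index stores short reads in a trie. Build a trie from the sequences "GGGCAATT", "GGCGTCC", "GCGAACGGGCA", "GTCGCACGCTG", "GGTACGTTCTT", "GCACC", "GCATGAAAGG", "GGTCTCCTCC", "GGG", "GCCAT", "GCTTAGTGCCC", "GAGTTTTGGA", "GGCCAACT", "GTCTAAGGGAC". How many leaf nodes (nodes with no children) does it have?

A leaf is a node with no children — equivalently, the end of a word that is not a proper prefix of any other stored word.
Those words: "GAGTTTTGGA", "GCACC", "GCATGAAAGG", "GCCAT", "GCGAACGGGCA", "GCTTAGTGCCC", "GGCCAACT", "GGCGTCC", "GGGCAATT", "GGTACGTTCTT", "GGTCTCCTCC", "GTCGCACGCTG", "GTCTAAGGGAC"
Leaf count: 13

13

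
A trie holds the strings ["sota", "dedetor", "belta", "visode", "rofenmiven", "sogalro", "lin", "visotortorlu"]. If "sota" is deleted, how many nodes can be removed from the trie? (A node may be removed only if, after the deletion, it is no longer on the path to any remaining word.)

After clearing the end-marker at "sota", prune upward until reaching a node still needed by another word.
The suffix "ta" (2 nodes) is used only by "sota"; the node for "so" still has the child "g", so pruning stops there.
Nodes removed: 2

2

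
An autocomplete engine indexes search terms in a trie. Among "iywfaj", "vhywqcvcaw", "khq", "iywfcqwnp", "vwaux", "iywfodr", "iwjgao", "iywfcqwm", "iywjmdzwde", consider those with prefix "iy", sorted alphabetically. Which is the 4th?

iywfodr

DFS of the "iy" subtree visits, in order: "iywfaj", "iywfcqwm", "iywfcqwnp", "iywfodr", "iywjmdzwde"
The 4th is iywfodr.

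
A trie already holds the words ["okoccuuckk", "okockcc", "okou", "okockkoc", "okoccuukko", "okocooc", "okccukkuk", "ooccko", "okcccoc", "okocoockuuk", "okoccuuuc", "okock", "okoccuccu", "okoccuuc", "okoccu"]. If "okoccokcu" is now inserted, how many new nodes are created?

4

Walking "okoccokcu" from the root, the first 5 characters ("okocc") follow existing edges; "o" is the first miss.
So 9 − 5 = 4 new nodes.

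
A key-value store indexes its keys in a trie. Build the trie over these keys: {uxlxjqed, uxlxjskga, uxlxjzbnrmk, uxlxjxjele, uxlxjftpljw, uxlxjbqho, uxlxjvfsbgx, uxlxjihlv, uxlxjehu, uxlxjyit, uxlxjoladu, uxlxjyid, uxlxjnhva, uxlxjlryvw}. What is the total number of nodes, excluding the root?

For each word, the new-node count is its length minus the longest prefix already in the trie:
  "uxlxjqed" → 8 new (u, x, l, x, j, q, e, d)
  "uxlxjskga" → prefix "uxlxj" already present; 4 new (s, k, g, a)
  "uxlxjzbnrmk" → prefix "uxlxj" already present; 6 new (z, b, n, r, m, k)
  "uxlxjxjele" → prefix "uxlxj" already present; 5 new (x, j, e, l, e)
  "uxlxjftpljw" → prefix "uxlxj" already present; 6 new (f, t, p, l, j, w)
  "uxlxjbqho" → prefix "uxlxj" already present; 4 new (b, q, h, o)
  "uxlxjvfsbgx" → prefix "uxlxj" already present; 6 new (v, f, s, b, g, x)
  "uxlxjihlv" → prefix "uxlxj" already present; 4 new (i, h, l, v)
  "uxlxjehu" → prefix "uxlxj" already present; 3 new (e, h, u)
  "uxlxjyit" → prefix "uxlxj" already present; 3 new (y, i, t)
  "uxlxjoladu" → prefix "uxlxj" already present; 5 new (o, l, a, d, u)
  "uxlxjyid" → prefix "uxlxjyi" already present; 1 new (d)
  "uxlxjnhva" → prefix "uxlxj" already present; 4 new (n, h, v, a)
  "uxlxjlryvw" → prefix "uxlxj" already present; 5 new (l, r, y, v, w)
Total nodes = 8 + 4 + 6 + 5 + 6 + 4 + 6 + 4 + 3 + 3 + 5 + 1 + 4 + 5 = 64

64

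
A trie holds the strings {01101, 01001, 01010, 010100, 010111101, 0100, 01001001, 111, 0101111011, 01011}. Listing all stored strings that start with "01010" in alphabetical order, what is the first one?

01010

Filter for "01010…" and sort: "01010", "010100"
Position 1: 01010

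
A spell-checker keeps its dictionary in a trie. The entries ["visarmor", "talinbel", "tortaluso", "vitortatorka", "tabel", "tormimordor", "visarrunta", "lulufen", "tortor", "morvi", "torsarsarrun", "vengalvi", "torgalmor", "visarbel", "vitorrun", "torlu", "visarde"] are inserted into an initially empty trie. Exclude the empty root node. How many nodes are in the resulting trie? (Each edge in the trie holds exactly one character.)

For each word, the new-node count is its length minus the longest prefix already in the trie:
  "visarmor" → 8 new (v, i, s, a, r, m, o, r)
  "talinbel" → 8 new (t, a, l, i, n, b, e, l)
  "tortaluso" → prefix "t" already present; 8 new (o, r, t, a, l, u, s, o)
  "vitortatorka" → prefix "vi" already present; 10 new (t, o, r, t, a, t, o, r, k, a)
  "tabel" → prefix "ta" already present; 3 new (b, e, l)
  "tormimordor" → prefix "tor" already present; 8 new (m, i, m, o, r, d, o, r)
  "visarrunta" → prefix "visar" already present; 5 new (r, u, n, t, a)
  "lulufen" → 7 new (l, u, l, u, f, e, n)
  "tortor" → prefix "tort" already present; 2 new (o, r)
  "morvi" → 5 new (m, o, r, v, i)
  "torsarsarrun" → prefix "tor" already present; 9 new (s, a, r, s, a, r, r, u, n)
  "vengalvi" → prefix "v" already present; 7 new (e, n, g, a, l, v, i)
  "torgalmor" → prefix "tor" already present; 6 new (g, a, l, m, o, r)
  "visarbel" → prefix "visar" already present; 3 new (b, e, l)
  "vitorrun" → prefix "vitor" already present; 3 new (r, u, n)
  "torlu" → prefix "tor" already present; 2 new (l, u)
  "visarde" → prefix "visar" already present; 2 new (d, e)
Total nodes = 8 + 8 + 8 + 10 + 3 + 8 + 5 + 7 + 2 + 5 + 9 + 7 + 6 + 3 + 3 + 2 + 2 = 96

96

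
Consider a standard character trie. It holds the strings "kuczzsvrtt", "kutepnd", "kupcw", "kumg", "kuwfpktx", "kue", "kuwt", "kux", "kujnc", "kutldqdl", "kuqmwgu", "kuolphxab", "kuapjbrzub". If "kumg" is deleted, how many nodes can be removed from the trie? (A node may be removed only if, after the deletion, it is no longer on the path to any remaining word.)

2

Walk "kumg" from the leaf back toward the root, removing each node that no remaining word uses.
The suffix "mg" (2 nodes) is used only by "kumg"; the node for "ku" still has the child "c", so pruning stops there.
Nodes removed: 2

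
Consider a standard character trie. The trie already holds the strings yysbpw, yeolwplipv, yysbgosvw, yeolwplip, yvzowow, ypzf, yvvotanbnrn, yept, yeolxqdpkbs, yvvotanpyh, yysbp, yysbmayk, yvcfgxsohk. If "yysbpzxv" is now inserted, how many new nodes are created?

Walking "yysbpzxv" from the root, the first 5 characters ("yysbp") follow existing edges; "z" is the first miss.
So 8 − 5 = 3 new nodes.

3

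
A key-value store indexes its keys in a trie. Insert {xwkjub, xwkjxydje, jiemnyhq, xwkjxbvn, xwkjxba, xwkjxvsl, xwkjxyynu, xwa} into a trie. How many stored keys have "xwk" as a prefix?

Filter for entries beginning with "xwk":
Matches: "xwkjub", "xwkjxba", "xwkjxbvn", "xwkjxvsl", "xwkjxydje", "xwkjxyynu"
Count: 6

6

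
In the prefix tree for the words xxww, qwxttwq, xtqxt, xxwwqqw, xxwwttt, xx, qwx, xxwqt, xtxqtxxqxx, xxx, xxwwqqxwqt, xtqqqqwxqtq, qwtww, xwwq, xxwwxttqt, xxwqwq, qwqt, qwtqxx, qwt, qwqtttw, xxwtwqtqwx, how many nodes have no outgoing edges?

16

A leaf is a node with no children — equivalently, the end of a word that is not a proper prefix of any other stored word.
Those words: "qwqtttw", "qwtqxx", "qwtww", "qwxttwq", "xtqqqqwxqtq", "xtqxt", "xtxqtxxqxx", "xwwq", "xxwqt", "xxwqwq", "xxwtwqtqwx", "xxwwqqw", "xxwwqqxwqt", "xxwwttt", "xxwwxttqt", "xxx"
Leaf count: 16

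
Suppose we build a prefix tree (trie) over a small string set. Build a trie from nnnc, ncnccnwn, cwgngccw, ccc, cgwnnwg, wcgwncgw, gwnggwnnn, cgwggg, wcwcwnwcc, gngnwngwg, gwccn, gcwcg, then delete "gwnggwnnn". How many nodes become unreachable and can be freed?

A node on "gwnggwnnn"'s path can go only if nothing else ends at it or branches off below it.
The suffix "nggwnnn" (7 nodes) is used only by "gwnggwnnn"; the node for "gw" still has the child "c", so pruning stops there.
Nodes removed: 7

7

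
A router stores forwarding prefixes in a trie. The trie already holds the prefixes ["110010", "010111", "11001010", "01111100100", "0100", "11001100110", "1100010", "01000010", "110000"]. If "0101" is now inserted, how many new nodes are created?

"0101" is already a full path in the trie; only an end-marker is added.
No new nodes are needed: 0.

0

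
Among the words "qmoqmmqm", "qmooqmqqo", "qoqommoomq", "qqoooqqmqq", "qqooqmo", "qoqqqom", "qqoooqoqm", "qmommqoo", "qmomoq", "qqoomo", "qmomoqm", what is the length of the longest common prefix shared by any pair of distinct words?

Equivalently: take the maximum, over all pairs, of their longest common prefix length.
"qmomoq" and "qmomoqm" agree on "qmomoq" (6 characters) before diverging; nothing deeper is shared.
Longest shared-prefix length: 6

6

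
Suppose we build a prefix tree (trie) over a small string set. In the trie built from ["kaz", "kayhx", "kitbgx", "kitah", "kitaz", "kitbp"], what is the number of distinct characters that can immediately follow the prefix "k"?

2

The children of the "k" node are the distinct next characters among strings starting with "k".
Distinct next characters after "k": a, i.
That node has 2 child edges.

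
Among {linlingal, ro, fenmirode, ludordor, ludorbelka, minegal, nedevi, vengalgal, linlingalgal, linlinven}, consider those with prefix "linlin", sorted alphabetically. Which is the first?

DFS of the "linlin" subtree visits, in order: "linlingal", "linlingalgal", "linlinven"
Position 1: linlingal

linlingal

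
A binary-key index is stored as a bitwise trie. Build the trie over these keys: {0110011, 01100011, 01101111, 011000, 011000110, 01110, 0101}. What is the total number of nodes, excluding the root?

19

Trie structure (* marks end of a word):
(root)
└─ 0
   └─ 1
      ├─ 0
      │  └─ 1 *
      └─ 1
         ├─ 0
         │  ├─ 0
         │  │  ├─ 0 *
         │  │  │  └─ 1
         │  │  │     └─ 1 *
         │  │  │        └─ 0 *
         │  │  └─ 1
         │  │     └─ 1 *
         │  └─ 1
         │     └─ 1
         │        └─ 1
         │           └─ 1 *
         └─ 1
            └─ 0 *
Counting every labelled node above: 19.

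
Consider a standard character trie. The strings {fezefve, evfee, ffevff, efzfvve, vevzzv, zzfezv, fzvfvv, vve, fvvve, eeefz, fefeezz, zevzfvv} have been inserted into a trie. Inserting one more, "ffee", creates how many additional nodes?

1

Walking "ffee" from the root, the first 3 characters ("ffe") follow existing edges; "e" is the first miss.
Each of the 1 remaining characters creates one node.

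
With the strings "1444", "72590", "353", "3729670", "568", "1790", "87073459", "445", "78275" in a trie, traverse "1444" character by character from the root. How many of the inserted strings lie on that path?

1

Traverse "1444" character by character; count nodes along the way that are marked as word ends.
Prefixes of the query that are stored words: "1444"
Count: 1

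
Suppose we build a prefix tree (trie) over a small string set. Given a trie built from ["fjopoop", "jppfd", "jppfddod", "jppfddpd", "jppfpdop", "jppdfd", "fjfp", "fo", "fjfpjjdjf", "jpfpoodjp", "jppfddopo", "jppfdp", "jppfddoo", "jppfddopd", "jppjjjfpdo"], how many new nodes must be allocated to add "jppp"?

1

Walking "jppp" from the root, the first 3 characters ("jpp") follow existing edges; "p" is the first miss.
Each of the 1 remaining characters creates one node.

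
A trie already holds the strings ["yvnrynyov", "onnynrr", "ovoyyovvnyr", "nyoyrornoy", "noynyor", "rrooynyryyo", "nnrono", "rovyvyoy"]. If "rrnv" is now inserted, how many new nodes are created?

Walking "rrnv" from the root, the first 2 characters ("rr") follow existing edges; "n" is the first miss.
New nodes needed: |"rrnv"| − 2 = 4 − 2 = 2.

2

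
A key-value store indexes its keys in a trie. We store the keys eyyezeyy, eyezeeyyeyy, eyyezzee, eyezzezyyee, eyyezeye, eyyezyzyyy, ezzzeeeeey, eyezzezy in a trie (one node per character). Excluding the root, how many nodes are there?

42

Insert word by word; a character creates a node only if that edge doesn't already exist:
  "eyyezeyy" → 8 new (e, y, y, e, z, e, y, y)
  "eyezeeyyeyy" → prefix "ey" already present; 9 new (e, z, e, e, y, y, e, y, y)
  "eyyezzee" → prefix "eyyez" already present; 3 new (z, e, e)
  "eyezzezyyee" → prefix "eyez" already present; 7 new (z, e, z, y, y, e, e)
  "eyyezeye" → prefix "eyyezey" already present; 1 new (e)
  "eyyezyzyyy" → prefix "eyyez" already present; 5 new (y, z, y, y, y)
  "ezzzeeeeey" → prefix "e" already present; 9 new (z, z, z, e, e, e, e, e, y)
  "eyezzezy" → prefix "eyezzezy" already present; 0 new (none)
Total nodes = 8 + 9 + 3 + 7 + 1 + 5 + 9 + 0 = 42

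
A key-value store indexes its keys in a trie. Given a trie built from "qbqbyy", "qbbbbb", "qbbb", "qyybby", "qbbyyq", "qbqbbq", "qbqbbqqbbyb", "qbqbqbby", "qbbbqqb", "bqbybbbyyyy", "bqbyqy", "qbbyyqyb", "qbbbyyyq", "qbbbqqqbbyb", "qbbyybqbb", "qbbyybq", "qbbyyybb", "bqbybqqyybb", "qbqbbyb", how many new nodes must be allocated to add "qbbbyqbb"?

3

Walking "qbbbyqbb" from the root, the first 5 characters ("qbbby") follow existing edges; "q" is the first miss.
So 8 − 5 = 3 new nodes.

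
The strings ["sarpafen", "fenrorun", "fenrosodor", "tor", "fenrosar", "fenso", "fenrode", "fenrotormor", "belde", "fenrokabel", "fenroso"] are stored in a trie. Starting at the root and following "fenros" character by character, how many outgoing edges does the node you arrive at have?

The children of the "fenros" node are the distinct next characters among strings starting with "fenros".
Characters that immediately follow "fenros" among the stored strings: {a, o}.
That node has 2 child edges.

2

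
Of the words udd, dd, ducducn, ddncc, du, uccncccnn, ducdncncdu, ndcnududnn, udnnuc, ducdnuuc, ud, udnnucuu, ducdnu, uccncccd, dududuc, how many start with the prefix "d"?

8

Walk to "d"; the words in its subtree are exactly those with that prefix.
Matches: "dd", "ddncc", "du", "ducdncncdu", "ducdnu", "ducdnuuc", "ducducn", "dududuc"
Count: 8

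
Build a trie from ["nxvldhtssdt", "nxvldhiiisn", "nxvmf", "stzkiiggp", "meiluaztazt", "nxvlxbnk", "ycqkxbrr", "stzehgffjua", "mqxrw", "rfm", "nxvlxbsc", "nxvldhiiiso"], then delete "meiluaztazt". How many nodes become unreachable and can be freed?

10

After clearing the end-marker at "meiluaztazt", prune upward until reaching a node still needed by another word.
The suffix "eiluaztazt" (10 nodes) is used only by "meiluaztazt"; the node for "m" still has the child "q", so pruning stops there.
Nodes removed: 10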